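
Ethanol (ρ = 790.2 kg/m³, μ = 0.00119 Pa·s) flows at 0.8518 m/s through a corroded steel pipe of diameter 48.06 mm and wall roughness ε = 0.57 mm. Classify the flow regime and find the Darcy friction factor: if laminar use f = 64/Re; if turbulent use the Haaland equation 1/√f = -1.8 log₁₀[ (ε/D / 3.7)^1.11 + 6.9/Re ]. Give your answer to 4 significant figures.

Re = ρVD/μ = 790.2·0.8518·0.04806/0.00119 = 2.718e+04.
Re > 4000 → turbulent. ε/D = 0.00057/0.04806 = 0.0119; Haaland: 1/√f = -1.8 log₁₀[0.0017 + 0.000254] = 4.875, so f = 0.04208.

f ≈ 0.04208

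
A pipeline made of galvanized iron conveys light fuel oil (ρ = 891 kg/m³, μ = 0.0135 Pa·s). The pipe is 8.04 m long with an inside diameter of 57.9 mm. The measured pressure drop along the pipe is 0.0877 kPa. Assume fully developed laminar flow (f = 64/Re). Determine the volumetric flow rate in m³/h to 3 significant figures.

Q ≈ 0.802 m³/h

For laminar flow, f = 64/Re with Re = ρVD/μ, so Darcy-Weisbach reduces to ΔP = 32μLV/D². Solving for V: V = ΔP·D²/(32μL) = 87.7·(0.0579)²/(32·0.0135·8.04) = 0.08465 m/s.
Check: Re = ρVD/μ = 891·0.08465·0.0579/0.0135 = 323.5 < 2300, so the laminar assumption holds.
Q = V·A = 0.08465·(π/4·0.0579²) = 0.0002229 m³/s = 0.802 m³/h.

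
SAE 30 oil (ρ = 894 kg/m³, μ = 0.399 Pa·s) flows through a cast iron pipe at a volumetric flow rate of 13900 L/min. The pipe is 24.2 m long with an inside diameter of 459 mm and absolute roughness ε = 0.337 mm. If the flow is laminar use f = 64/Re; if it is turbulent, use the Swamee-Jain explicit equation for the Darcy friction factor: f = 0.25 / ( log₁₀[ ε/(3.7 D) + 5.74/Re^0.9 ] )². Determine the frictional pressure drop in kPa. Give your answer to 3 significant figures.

Q = 13900 L/min = 13900/60000 = 0.2317 m³/s.
Cross-sectional area A = πD²/4 = π(0.459)²/4 = 0.1655 m²; mean velocity V = Q/A = 0.2317/0.1655 = 1.4 m/s.
Reynolds number Re = ρVD/μ = 894 · 1.4 · 0.459 / 0.399 = 1440.
Re < 2300 → laminar flow, so f = 64/Re = 64/1440 = 0.04445 (the turbulent correlation is not needed).
Darcy-Weisbach: ΔP = f(L/D)(ρV²/2) = 0.04445·(24.2/0.459)·(894·1.4²/2) = 0.04445·52.72·876.2 = 2053 Pa.
ΔP = 2053 Pa = 2.05 kPa.

ΔP ≈ 2.05 kPa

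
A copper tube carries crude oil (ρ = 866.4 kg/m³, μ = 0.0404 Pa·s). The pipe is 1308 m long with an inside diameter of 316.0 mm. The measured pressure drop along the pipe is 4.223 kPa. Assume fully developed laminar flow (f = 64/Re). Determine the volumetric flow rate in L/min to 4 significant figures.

Q ≈ 1173 L/min

For laminar flow, f = 64/Re with Re = ρVD/μ, so Darcy-Weisbach reduces to ΔP = 32μLV/D². Solving for V: V = ΔP·D²/(32μL) = 4223·(0.316)²/(32·0.0404·1308) = 0.2494 m/s.
Check: Re = ρVD/μ = 866.4·0.2494·0.316/0.0404 = 1690 < 2300, so the laminar assumption holds.
Q = V·A = 0.2494·(π/4·0.316²) = 0.01956 m³/s = 1173 L/min.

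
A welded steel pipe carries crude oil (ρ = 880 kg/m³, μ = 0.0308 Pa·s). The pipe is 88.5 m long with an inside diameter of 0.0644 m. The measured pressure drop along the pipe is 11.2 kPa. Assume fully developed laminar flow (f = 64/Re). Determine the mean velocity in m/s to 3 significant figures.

For laminar flow, f = 64/Re with Re = ρVD/μ, so Darcy-Weisbach reduces to ΔP = 32μLV/D². Solving for V: V = ΔP·D²/(32μL) = 1.12e+04·(0.0644)²/(32·0.0308·88.5) = 0.5325 m/s.
Check: Re = ρVD/μ = 880·0.5325·0.0644/0.0308 = 979.9 < 2300, so the laminar assumption holds.

V ≈ 0.533 m/s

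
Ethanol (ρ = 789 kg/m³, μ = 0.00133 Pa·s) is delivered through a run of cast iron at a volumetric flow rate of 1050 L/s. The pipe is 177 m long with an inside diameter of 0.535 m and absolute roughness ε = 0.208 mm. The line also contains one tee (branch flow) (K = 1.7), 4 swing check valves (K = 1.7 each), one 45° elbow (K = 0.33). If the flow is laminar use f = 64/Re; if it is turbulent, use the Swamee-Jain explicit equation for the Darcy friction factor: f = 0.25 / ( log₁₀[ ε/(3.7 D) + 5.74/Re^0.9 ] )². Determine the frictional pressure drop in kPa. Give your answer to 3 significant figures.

Q = 1050 L/s = 1050/1000 = 1.05 m³/s.
Cross-sectional area A = πD²/4 = π(0.535)²/4 = 0.2248 m²; mean velocity V = Q/A = 1.05/0.2248 = 4.671 m/s.
Reynolds number Re = ρVD/μ = 789 · 4.671 · 0.535 / 0.00133 = 1.482e+06.
Re > 4000 → turbulent. Relative roughness ε/D = 0.000208/0.535 = 0.000389. Swamee-Jain: f = 0.25/(log₁₀[0.000389/3.7 + 5.74/1.482e+06^0.9])² = 0.25/(log₁₀[0.000105 + 1.6e-05])² = 0.25/(-3.917)² = 0.0163.
Total minor-loss coefficient ΣK = 1·1.7 + 4·1.7 + 1·0.33 = 8.83.
ΔP = [f·L/D + ΣK]·(ρV²/2) = [0.0163·177/0.535 + 8.83]·(789·4.671²/2) = [5.391 + 8.83]·8607 = 1.224e+05 Pa.
ΔP = 1.224e+05 Pa = 122 kPa.

ΔP ≈ 122 kPa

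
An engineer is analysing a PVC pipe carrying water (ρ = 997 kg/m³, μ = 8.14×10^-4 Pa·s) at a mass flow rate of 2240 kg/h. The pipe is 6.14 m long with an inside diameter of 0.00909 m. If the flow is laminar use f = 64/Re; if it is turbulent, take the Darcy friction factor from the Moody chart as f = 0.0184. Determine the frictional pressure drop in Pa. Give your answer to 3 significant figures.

ṁ = 2240 kg/h = 2240/3600 = 0.6222 kg/s.
A = πD²/4 = π(0.00909)²/4 = 6.49e-05 m²; mean velocity V = ṁ/(ρA) = 0.6222/(997 · 6.49e-05) = 9.617 m/s.
Reynolds number Re = ρVD/μ = 997 · 9.617 · 0.00909 / 0.000814 = 1.071e+05.
Re > 4000 → turbulent; use the Moody-chart value f = 0.0184.
Darcy-Weisbach: ΔP = f(L/D)(ρV²/2) = 0.0184·(6.14/0.00909)·(997·9.617²/2) = 0.0184·675.5·4.61e+04 = 5.73e+05 Pa.

ΔP ≈ 573000 Pa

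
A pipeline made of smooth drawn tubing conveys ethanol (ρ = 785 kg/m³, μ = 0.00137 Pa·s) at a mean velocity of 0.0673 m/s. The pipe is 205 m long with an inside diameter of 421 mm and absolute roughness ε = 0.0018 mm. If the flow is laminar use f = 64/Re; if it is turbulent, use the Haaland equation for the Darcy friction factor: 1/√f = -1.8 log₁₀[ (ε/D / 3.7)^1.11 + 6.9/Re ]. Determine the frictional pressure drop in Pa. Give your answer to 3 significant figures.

Reynolds number Re = ρVD/μ = 785 · 0.0673 · 0.421 / 0.00137 = 1.623e+04.
Re > 4000 → turbulent. Relative roughness ε/D = 1.8e-06/0.421 = 4.28e-06. Haaland: 1/√f = -1.8 log₁₀[(4.28e-06/3.7)^1.11 + 6.9/1.623e+04] = -1.8 log₁₀[2.57e-07 + 0.000425] = 6.068, so f = 0.02716.
Darcy-Weisbach: ΔP = f(L/D)(ρV²/2) = 0.02716·(205/0.421)·(785·0.0673²/2) = 0.02716·486.9·1.778 = 23.51 Pa.

ΔP ≈ 23.5 Pa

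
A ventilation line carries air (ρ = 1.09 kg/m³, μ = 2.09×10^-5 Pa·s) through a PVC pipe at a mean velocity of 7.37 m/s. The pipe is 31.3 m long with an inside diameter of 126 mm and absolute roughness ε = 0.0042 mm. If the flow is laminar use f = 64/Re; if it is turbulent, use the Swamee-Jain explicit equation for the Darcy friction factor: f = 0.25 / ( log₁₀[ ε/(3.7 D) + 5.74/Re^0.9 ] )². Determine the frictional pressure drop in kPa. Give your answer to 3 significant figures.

Reynolds number Re = ρVD/μ = 1.09 · 7.37 · 0.126 / 2.09e-05 = 4.843e+04.
Re > 4000 → turbulent. Relative roughness ε/D = 4.2e-06/0.126 = 3.33e-05. Swamee-Jain: f = 0.25/(log₁₀[3.33e-05/3.7 + 5.74/4.843e+04^0.9])² = 0.25/(log₁₀[9.01e-06 + 0.000349])² = 0.25/(-3.447)² = 0.02105.
Darcy-Weisbach: ΔP = f(L/D)(ρV²/2) = 0.02105·(31.3/0.126)·(1.09·7.37²/2) = 0.02105·248.4·29.6 = 154.8 Pa.
ΔP = 154.8 Pa = 0.155 kPa.

ΔP ≈ 0.155 kPa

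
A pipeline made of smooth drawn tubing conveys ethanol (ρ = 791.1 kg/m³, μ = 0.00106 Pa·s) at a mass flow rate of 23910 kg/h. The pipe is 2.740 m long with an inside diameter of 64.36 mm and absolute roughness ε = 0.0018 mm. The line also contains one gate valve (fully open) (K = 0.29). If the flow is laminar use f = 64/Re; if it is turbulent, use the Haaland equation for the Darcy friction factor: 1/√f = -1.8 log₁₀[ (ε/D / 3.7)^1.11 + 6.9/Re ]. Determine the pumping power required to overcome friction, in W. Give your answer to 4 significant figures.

P ≈ 22.59 W

ṁ = 23910 kg/h = 23910/3600 = 6.642 kg/s.
A = πD²/4 = π(0.06436)²/4 = 0.003253 m²; mean velocity V = ṁ/(ρA) = 6.642/(791.1 · 0.003253) = 2.581 m/s.
Reynolds number Re = ρVD/μ = 791.1 · 2.581 · 0.06436 / 0.00106 = 1.24e+05.
Re > 4000 → turbulent. Relative roughness ε/D = 1.8e-06/0.06436 = 2.8e-05. Haaland: 1/√f = -1.8 log₁₀[(2.8e-05/3.7)^1.11 + 6.9/1.24e+05] = -1.8 log₁₀[2.07e-06 + 5.57e-05] = 7.629, so f = 0.01718.
Total minor-loss coefficient ΣK = 1·0.29 = 0.29.
ΔP = [f·L/D + ΣK]·(ρV²/2) = [0.01718·2.74/0.06436 + 0.29]·(791.1·2.581²/2) = [0.7314 + 0.29]·2634 = 2691 Pa.
Q = ṁ/ρ = 6.642/791.1 = 0.008395 m³/s.
Pumping power P = QΔP = 0.008395·2691 = 22.588 W = 22.59 W.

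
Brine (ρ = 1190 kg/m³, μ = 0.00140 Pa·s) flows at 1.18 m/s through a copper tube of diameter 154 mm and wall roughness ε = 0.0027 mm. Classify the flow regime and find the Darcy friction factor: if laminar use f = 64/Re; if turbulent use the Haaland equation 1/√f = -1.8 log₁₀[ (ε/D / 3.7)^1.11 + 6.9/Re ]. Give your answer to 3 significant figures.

f ≈ 0.0164

Re = ρVD/μ = 1190·1.18·0.154/0.0014 = 1.545e+05.
Re > 4000 → turbulent. ε/D = 2.7e-06/0.154 = 1.75e-05; Haaland: 1/√f = -1.8 log₁₀[1.23e-06 + 4.47e-05] = 7.809, so f = 0.0164.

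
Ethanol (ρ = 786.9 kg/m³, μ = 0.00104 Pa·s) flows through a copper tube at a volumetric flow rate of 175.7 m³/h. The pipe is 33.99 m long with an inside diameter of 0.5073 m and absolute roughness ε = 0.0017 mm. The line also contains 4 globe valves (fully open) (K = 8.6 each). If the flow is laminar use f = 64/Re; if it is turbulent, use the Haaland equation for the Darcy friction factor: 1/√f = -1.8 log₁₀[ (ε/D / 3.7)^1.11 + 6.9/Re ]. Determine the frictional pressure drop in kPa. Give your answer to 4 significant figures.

Q = 175.7 m³/h = 175.7/3600 = 0.04881 m³/s.
Cross-sectional area A = πD²/4 = π(0.5073)²/4 = 0.2021 m²; mean velocity V = Q/A = 0.04881/0.2021 = 0.2415 m/s.
Reynolds number Re = ρVD/μ = 786.9 · 0.2415 · 0.5073 / 0.00104 = 9.268e+04.
Re > 4000 → turbulent. Relative roughness ε/D = 1.7e-06/0.5073 = 3.35e-06. Haaland: 1/√f = -1.8 log₁₀[(3.35e-06/3.7)^1.11 + 6.9/9.268e+04] = -1.8 log₁₀[1.96e-07 + 7.44e-05] = 7.429, so f = 0.01812.
Total minor-loss coefficient ΣK = 4·8.6 = 34.4.
ΔP = [f·L/D + ΣK]·(ρV²/2) = [0.01812·33.99/0.5073 + 34.4]·(786.9·0.2415²/2) = [1.214 + 34.4]·22.94 = 817 Pa.
ΔP = 817 Pa = 0.8170 kPa.

ΔP ≈ 0.8170 kPa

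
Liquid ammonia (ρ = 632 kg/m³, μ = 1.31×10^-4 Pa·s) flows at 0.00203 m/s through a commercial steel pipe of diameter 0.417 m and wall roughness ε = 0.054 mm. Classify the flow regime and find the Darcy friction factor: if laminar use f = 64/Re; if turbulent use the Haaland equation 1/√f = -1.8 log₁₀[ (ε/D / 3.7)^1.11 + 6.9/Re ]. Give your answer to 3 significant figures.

Re = ρVD/μ = 632·0.00203·0.417/0.000131 = 4084.
Re > 4000 → turbulent. ε/D = 5.4e-05/0.417 = 0.000129; Haaland: 1/√f = -1.8 log₁₀[1.13e-05 + 0.00169] = 4.985, so f = 0.04024.

f ≈ 0.0402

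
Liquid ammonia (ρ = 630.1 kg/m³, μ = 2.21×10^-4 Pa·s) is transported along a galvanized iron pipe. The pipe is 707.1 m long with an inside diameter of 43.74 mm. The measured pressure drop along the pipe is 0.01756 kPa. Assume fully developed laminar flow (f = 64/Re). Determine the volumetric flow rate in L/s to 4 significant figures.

Q ≈ 0.01010 L/s

For laminar flow, f = 64/Re with Re = ρVD/μ, so Darcy-Weisbach reduces to ΔP = 32μLV/D². Solving for V: V = ΔP·D²/(32μL) = 17.56·(0.04374)²/(32·0.000221·707.1) = 0.006718 m/s.
Check: Re = ρVD/μ = 630.1·0.006718·0.04374/0.000221 = 837.8 < 2300, so the laminar assumption holds.
Q = V·A = 0.006718·(π/4·0.04374²) = 1.01e-05 m³/s = 0.01010 L/s.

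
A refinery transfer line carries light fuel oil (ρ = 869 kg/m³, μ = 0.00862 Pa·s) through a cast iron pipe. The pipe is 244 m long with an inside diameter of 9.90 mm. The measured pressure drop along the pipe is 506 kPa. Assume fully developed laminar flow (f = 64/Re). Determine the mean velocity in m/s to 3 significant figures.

V ≈ 0.737 m/s

For laminar flow, f = 64/Re with Re = ρVD/μ, so Darcy-Weisbach reduces to ΔP = 32μLV/D². Solving for V: V = ΔP·D²/(32μL) = 5.06e+05·(0.0099)²/(32·0.00862·244) = 0.7368 m/s.
Check: Re = ρVD/μ = 869·0.7368·0.0099/0.00862 = 735.4 < 2300, so the laminar assumption holds.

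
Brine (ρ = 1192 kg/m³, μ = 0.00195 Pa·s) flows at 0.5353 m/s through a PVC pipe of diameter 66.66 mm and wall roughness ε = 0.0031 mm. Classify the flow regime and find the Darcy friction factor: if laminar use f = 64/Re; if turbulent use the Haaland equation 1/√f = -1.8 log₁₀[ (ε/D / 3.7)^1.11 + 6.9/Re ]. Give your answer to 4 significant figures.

Re = ρVD/μ = 1192·0.5353·0.06666/0.00195 = 2.181e+04.
Re > 4000 → turbulent. ε/D = 3.1e-06/0.06666 = 4.65e-05; Haaland: 1/√f = -1.8 log₁₀[3.63e-06 + 0.000316] = 6.291, so f = 0.02527.

f ≈ 0.02527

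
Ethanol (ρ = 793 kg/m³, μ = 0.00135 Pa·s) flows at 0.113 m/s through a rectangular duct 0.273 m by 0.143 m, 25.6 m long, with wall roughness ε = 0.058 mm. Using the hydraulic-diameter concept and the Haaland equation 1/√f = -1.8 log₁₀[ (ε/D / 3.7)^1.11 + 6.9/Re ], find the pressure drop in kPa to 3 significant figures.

Hydraulic diameter D_h = 4A/P = 4·(0.273·0.143)/(2·(0.273+0.143)) = 0.1562/0.832 = 0.1877 m.
Re = ρVD_h/μ = 793·0.113·0.1877/0.00135 = 1.246e+04.
ε/D_h = 5.8e-05/0.1877 = 0.000309; Haaland gives 1/√f = -1.8 log₁₀[2.97e-05+0.000554] = 5.821, so f = 0.02951.
ΔP = f(L/D_h)(ρV²/2) = 0.02951·25.6/0.1877·5.063 = 20.38 Pa.
ΔP = 0.0204 kPa.

ΔP ≈ 0.0204 kPa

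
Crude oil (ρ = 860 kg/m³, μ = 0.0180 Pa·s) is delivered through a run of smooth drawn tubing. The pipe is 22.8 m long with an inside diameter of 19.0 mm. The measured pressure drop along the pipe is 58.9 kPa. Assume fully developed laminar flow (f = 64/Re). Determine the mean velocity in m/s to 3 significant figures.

For laminar flow, f = 64/Re with Re = ρVD/μ, so Darcy-Weisbach reduces to ΔP = 32μLV/D². Solving for V: V = ΔP·D²/(32μL) = 5.89e+04·(0.019)²/(32·0.018·22.8) = 1.619 m/s.
Check: Re = ρVD/μ = 860·1.619·0.019/0.018 = 1470 < 2300, so the laminar assumption holds.

V ≈ 1.62 m/s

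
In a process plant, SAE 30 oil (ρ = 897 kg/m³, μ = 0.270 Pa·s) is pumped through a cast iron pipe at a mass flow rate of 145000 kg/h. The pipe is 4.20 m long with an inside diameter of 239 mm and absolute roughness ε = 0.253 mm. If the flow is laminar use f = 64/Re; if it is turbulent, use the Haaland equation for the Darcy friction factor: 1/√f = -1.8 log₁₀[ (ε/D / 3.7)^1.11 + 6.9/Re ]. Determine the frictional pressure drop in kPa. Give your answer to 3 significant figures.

ΔP ≈ 0.636 kPa

ṁ = 145000 kg/h = 145000/3600 = 40.28 kg/s.
A = πD²/4 = π(0.239)²/4 = 0.04486 m²; mean velocity V = ṁ/(ρA) = 40.28/(897 · 0.04486) = 1.001 m/s.
Reynolds number Re = ρVD/μ = 897 · 1.001 · 0.239 / 0.27 = 794.7.
Re < 2300 → laminar flow, so f = 64/Re = 64/794.7 = 0.08053 (the turbulent correlation is not needed).
Darcy-Weisbach: ΔP = f(L/D)(ρV²/2) = 0.08053·(4.2/0.239)·(897·1.001²/2) = 0.08053·17.57·449.3 = 635.8 Pa.
ΔP = 635.8 Pa = 0.636 kPa.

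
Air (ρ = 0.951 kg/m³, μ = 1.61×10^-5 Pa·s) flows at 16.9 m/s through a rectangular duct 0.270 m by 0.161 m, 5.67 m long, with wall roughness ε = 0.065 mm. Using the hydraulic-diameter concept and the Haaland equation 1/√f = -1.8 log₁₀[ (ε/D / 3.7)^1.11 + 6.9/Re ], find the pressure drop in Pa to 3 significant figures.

Hydraulic diameter D_h = 4A/P = 4·(0.27·0.161)/(2·(0.27+0.161)) = 0.1739/0.862 = 0.2017 m.
Re = ρVD_h/μ = 0.951·16.9·0.2017/1.61e-05 = 2.014e+05.
ε/D_h = 6.5e-05/0.2017 = 0.000322; Haaland gives 1/√f = -1.8 log₁₀[3.11e-05+3.43e-05] = 7.532, so f = 0.01763.
ΔP = f(L/D_h)(ρV²/2) = 0.01763·5.67/0.2017·135.8 = 67.29 Pa.

ΔP ≈ 67.3 Pa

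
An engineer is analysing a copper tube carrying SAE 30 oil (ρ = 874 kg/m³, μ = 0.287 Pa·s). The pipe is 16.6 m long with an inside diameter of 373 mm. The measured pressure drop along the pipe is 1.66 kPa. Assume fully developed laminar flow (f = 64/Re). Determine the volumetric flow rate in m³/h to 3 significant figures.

For laminar flow, f = 64/Re with Re = ρVD/μ, so Darcy-Weisbach reduces to ΔP = 32μLV/D². Solving for V: V = ΔP·D²/(32μL) = 1660·(0.373)²/(32·0.287·16.6) = 1.515 m/s.
Check: Re = ρVD/μ = 874·1.515·0.373/0.287 = 1721 < 2300, so the laminar assumption holds.
Q = V·A = 1.515·(π/4·0.373²) = 0.1655 m³/s = 596 m³/h.

Q ≈ 596 m³/h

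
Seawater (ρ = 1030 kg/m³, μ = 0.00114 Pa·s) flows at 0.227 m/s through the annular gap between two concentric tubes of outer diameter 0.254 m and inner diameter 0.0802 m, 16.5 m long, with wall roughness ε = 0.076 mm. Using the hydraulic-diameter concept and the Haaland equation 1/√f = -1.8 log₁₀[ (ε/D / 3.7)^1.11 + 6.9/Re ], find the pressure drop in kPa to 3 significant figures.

ΔP ≈ 0.0592 kPa

Hydraulic diameter D_h = 4A/P = D_o - D_i = 0.254 - 0.0802 = 0.1738 m.
Re = ρVD_h/μ = 1030·0.227·0.1738/0.00114 = 3.565e+04.
ε/D_h = 7.6e-05/0.1738 = 0.000437; Haaland gives 1/√f = -1.8 log₁₀[4.37e-05+0.000194] = 6.525, so f = 0.02349.
ΔP = f(L/D_h)(ρV²/2) = 0.02349·16.5/0.1738·26.54 = 59.18 Pa.
ΔP = 0.0592 kPa.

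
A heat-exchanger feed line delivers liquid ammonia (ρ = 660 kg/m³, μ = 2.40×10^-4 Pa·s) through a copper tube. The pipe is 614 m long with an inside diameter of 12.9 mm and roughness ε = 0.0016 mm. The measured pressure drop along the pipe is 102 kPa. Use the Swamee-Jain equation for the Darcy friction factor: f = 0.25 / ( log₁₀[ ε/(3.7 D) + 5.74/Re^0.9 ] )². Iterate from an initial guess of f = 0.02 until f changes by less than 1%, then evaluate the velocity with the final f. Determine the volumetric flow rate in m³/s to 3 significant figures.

Rearranging Darcy-Weisbach: V = √(2·ΔP·D/(f·L·ρ)). With ε/D = 1.6e-06/0.0129 = 0.000124, iterate starting from f = 0.02:
  f = 0.02 → V = √(2·1.02e+05·0.0129/(0.02·614·660)) = 0.5698 m/s; Re = ρVD/μ = 2.021e+04; f → 0.02606
  f = 0.02606 → V = 0.4992 m/s; Re = 1.771e+04; f → 0.02691
  f = 0.02691 → V = 0.4912 m/s; Re = 1.743e+04; f → 0.02702
Converged (Δf/f < 1%). With the final f = 0.02702: V = √(2·1.02e+05·0.0129/(0.02702·614·660)) = 0.4903 m/s.
Q = V·A = 0.4903·(π/4·0.0129²) = 6.408e-05 m³/s = 6.41×10^-5 m³/s.

Q ≈ 6.41×10^-5 m³/s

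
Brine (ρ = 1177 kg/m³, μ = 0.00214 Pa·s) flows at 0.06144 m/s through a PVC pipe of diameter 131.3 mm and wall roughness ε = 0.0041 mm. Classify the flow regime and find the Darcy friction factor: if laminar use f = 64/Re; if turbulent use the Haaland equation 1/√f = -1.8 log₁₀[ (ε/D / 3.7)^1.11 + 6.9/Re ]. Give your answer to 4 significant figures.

f ≈ 0.03916

Re = ρVD/μ = 1177·0.06144·0.1313/0.00214 = 4437.
Re > 4000 → turbulent. ε/D = 4.1e-06/0.1313 = 3.12e-05; Haaland: 1/√f = -1.8 log₁₀[2.33e-06 + 0.00156] = 5.054, so f = 0.03916.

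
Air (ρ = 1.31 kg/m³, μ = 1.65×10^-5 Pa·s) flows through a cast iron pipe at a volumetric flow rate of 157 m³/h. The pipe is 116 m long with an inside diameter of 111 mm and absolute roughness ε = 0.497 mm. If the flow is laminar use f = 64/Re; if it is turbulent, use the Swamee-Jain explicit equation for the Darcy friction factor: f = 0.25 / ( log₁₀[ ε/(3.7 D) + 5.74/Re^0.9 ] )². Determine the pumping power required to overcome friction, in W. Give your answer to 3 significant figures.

Q = 157 m³/h = 157/3600 = 0.04361 m³/s.
Cross-sectional area A = πD²/4 = π(0.111)²/4 = 0.009677 m²; mean velocity V = Q/A = 0.04361/0.009677 = 4.507 m/s.
Reynolds number Re = ρVD/μ = 1.31 · 4.507 · 0.111 / 1.65e-05 = 3.972e+04.
Re > 4000 → turbulent. Relative roughness ε/D = 0.000497/0.111 = 0.00448. Swamee-Jain: f = 0.25/(log₁₀[0.00448/3.7 + 5.74/3.972e+04^0.9])² = 0.25/(log₁₀[0.00121 + 0.000417])² = 0.25/(-2.789)² = 0.03215.
Darcy-Weisbach: ΔP = f(L/D)(ρV²/2) = 0.03215·(116/0.111)·(1.31·4.507²/2) = 0.03215·1045·13.3 = 446.9 Pa.
Pumping power P = QΔP = 0.04361·446.9 = 19.49 W = 19.5 W.

P ≈ 19.5 W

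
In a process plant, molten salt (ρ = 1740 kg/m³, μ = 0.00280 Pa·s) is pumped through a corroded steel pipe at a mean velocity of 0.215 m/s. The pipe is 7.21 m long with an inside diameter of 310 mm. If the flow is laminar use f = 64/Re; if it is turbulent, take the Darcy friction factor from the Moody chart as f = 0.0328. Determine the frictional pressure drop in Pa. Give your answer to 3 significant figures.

Reynolds number Re = ρVD/μ = 1740 · 0.215 · 0.31 / 0.0028 = 4.142e+04.
Re > 4000 → turbulent; use the Moody-chart value f = 0.0328.
Darcy-Weisbach: ΔP = f(L/D)(ρV²/2) = 0.0328·(7.21/0.31)·(1740·0.215²/2) = 0.0328·23.26·40.22 = 30.68 Pa.

ΔP ≈ 30.7 Pa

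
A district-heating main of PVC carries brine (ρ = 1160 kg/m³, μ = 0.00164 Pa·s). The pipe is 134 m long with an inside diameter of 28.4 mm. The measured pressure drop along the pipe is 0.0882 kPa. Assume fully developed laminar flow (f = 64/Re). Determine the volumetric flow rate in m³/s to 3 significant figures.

Q ≈ 6.41×10^-6 m³/s

For laminar flow, f = 64/Re with Re = ρVD/μ, so Darcy-Weisbach reduces to ΔP = 32μLV/D². Solving for V: V = ΔP·D²/(32μL) = 88.2·(0.0284)²/(32·0.00164·134) = 0.01012 m/s.
Check: Re = ρVD/μ = 1160·0.01012·0.0284/0.00164 = 203.2 < 2300, so the laminar assumption holds.
Q = V·A = 0.01012·(π/4·0.0284²) = 6.408e-06 m³/s = 6.41×10^-6 m³/s.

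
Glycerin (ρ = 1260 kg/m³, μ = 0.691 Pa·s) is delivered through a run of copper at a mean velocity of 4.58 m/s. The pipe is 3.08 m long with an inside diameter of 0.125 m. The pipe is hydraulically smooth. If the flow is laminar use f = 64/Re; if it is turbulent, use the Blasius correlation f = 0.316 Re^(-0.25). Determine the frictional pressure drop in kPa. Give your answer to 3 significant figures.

ΔP ≈ 20.0 kPa

Reynolds number Re = ρVD/μ = 1260 · 4.58 · 0.125 / 0.691 = 1044.
Re < 2300 → laminar flow, so f = 64/Re = 64/1044 = 0.06131 (the turbulent correlation is not needed).
Darcy-Weisbach: ΔP = f(L/D)(ρV²/2) = 0.06131·(3.08/0.125)·(1260·4.58²/2) = 0.06131·24.64·1.322e+04 = 1.996e+04 Pa.
ΔP = 1.996e+04 Pa = 20.0 kPa.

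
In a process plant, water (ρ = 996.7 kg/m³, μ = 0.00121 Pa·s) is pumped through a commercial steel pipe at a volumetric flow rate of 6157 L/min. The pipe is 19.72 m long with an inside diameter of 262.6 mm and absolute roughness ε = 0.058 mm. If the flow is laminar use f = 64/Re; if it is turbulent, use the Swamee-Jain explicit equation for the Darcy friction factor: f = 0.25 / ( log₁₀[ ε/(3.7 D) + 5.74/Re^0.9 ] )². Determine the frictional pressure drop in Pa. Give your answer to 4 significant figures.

Q = 6157 L/min = 6157/60000 = 0.1026 m³/s.
Cross-sectional area A = πD²/4 = π(0.2626)²/4 = 0.05416 m²; mean velocity V = Q/A = 0.1026/0.05416 = 1.895 m/s.
Reynolds number Re = ρVD/μ = 996.7 · 1.895 · 0.2626 / 0.00121 = 4.098e+05.
Re > 4000 → turbulent. Relative roughness ε/D = 5.8e-05/0.2626 = 0.000221. Swamee-Jain: f = 0.25/(log₁₀[0.000221/3.7 + 5.74/4.098e+05^0.9])² = 0.25/(log₁₀[5.97e-05 + 5.1e-05])² = 0.25/(-3.956)² = 0.01598.
Darcy-Weisbach: ΔP = f(L/D)(ρV²/2) = 0.01598·(19.72/0.2626)·(996.7·1.895²/2) = 0.01598·75.1·1789 = 2146 Pa.

ΔP ≈ 2146 Pa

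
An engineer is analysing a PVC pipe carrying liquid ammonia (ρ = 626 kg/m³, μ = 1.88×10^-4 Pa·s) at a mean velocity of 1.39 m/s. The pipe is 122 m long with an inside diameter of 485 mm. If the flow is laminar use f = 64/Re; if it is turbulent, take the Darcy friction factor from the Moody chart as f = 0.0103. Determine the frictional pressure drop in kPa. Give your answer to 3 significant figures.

ΔP ≈ 1.57 kPa

Reynolds number Re = ρVD/μ = 626 · 1.39 · 0.485 / 0.000188 = 2.245e+06.
Re > 4000 → turbulent; use the Moody-chart value f = 0.0103.
Darcy-Weisbach: ΔP = f(L/D)(ρV²/2) = 0.0103·(122/0.485)·(626·1.39²/2) = 0.0103·251.5·604.7 = 1567 Pa.
ΔP = 1567 Pa = 1.57 kPa.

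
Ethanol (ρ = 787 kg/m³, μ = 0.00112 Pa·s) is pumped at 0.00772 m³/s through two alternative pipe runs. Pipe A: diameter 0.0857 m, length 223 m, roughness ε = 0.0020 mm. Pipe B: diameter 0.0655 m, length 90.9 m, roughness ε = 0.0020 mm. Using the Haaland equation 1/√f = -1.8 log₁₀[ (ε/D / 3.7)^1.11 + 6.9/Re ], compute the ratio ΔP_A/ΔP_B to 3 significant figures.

ΔP_A/ΔP_B ≈ 0.675

Pipe A: V = Q/A = 0.00772/0.005768 = 1.338 m/s; Re = 8.059e+04; ε/D = 2.33e-05; Haaland → f = 0.01873; ΔP_A = f(L/D)(ρV²/2) = 3.436e+04 Pa.
Pipe B: V = Q/A = 0.00772/0.00337 = 2.291 m/s; Re = 1.054e+05; ε/D = 3.05e-05; Haaland → f = 0.01776; ΔP_B = f(L/D)(ρV²/2) = 5.09e+04 Pa.
ΔP_A/ΔP_B = 3.436e+04/5.09e+04 = 0.675.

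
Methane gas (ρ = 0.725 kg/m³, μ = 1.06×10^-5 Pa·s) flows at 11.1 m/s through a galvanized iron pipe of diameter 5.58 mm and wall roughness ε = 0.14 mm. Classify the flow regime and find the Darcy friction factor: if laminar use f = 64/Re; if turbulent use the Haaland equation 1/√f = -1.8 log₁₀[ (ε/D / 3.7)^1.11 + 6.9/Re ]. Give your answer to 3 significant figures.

Re = ρVD/μ = 0.725·11.1·0.00558/1.06e-05 = 4236.
Re > 4000 → turbulent. ε/D = 0.00014/0.00558 = 0.0251; Haaland: 1/√f = -1.8 log₁₀[0.00392 + 0.00163] = 4.061, so f = 0.06063.

f ≈ 0.0606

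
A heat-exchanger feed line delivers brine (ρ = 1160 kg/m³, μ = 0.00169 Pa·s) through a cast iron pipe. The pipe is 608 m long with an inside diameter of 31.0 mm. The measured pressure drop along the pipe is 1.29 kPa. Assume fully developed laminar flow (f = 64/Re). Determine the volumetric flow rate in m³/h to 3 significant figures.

For laminar flow, f = 64/Re with Re = ρVD/μ, so Darcy-Weisbach reduces to ΔP = 32μLV/D². Solving for V: V = ΔP·D²/(32μL) = 1290·(0.031)²/(32·0.00169·608) = 0.0377 m/s.
Check: Re = ρVD/μ = 1160·0.0377·0.031/0.00169 = 802.2 < 2300, so the laminar assumption holds.
Q = V·A = 0.0377·(π/4·0.031²) = 2.846e-05 m³/s = 0.102 m³/h.

Q ≈ 0.102 m³/h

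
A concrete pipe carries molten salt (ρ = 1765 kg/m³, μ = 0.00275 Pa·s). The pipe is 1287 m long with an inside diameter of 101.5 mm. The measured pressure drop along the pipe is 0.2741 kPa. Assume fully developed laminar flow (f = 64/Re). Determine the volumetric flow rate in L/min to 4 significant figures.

Q ≈ 12.10 L/min

For laminar flow, f = 64/Re with Re = ρVD/μ, so Darcy-Weisbach reduces to ΔP = 32μLV/D². Solving for V: V = ΔP·D²/(32μL) = 274.1·(0.1015)²/(32·0.00275·1287) = 0.02493 m/s.
Check: Re = ρVD/μ = 1765·0.02493·0.1015/0.00275 = 1624 < 2300, so the laminar assumption holds.
Q = V·A = 0.02493·(π/4·0.1015²) = 0.0002017 m³/s = 12.10 L/min.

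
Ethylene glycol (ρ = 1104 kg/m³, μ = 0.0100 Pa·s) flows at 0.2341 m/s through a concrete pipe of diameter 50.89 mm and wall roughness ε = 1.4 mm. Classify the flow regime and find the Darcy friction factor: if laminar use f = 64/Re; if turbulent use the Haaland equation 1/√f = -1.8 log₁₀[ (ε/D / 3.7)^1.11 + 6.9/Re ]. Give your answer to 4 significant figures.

f ≈ 0.04866

Re = ρVD/μ = 1104·0.2341·0.05089/0.01 = 1315.
Re < 2300 → laminar, so f = 64/Re = 0.04866 (roughness is irrelevant in laminar flow).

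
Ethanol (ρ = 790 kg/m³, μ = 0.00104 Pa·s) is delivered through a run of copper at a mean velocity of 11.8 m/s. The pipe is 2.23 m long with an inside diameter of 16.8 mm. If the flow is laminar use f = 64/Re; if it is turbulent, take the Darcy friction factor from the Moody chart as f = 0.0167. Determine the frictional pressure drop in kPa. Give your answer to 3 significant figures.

Reynolds number Re = ρVD/μ = 790 · 11.8 · 0.0168 / 0.00104 = 1.506e+05.
Re > 4000 → turbulent; use the Moody-chart value f = 0.0167.
Darcy-Weisbach: ΔP = f(L/D)(ρV²/2) = 0.0167·(2.23/0.0168)·(790·11.8²/2) = 0.0167·132.7·5.5e+04 = 1.219e+05 Pa.
ΔP = 1.219e+05 Pa = 122 kPa.

ΔP ≈ 122 kPa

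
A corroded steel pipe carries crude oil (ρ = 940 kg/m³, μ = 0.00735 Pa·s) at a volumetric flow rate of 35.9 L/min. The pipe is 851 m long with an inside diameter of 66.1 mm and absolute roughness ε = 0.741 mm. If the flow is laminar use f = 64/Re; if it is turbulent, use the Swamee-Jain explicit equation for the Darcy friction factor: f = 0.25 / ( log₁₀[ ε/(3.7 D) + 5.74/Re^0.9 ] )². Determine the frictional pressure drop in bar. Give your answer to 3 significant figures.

ΔP ≈ 0.0799 bar

Q = 35.9 L/min = 35.9/60000 = 0.0005983 m³/s.
Cross-sectional area A = πD²/4 = π(0.0661)²/4 = 0.003432 m²; mean velocity V = Q/A = 0.0005983/0.003432 = 0.1744 m/s.
Reynolds number Re = ρVD/μ = 940 · 0.1744 · 0.0661 / 0.00735 = 1474.
Re < 2300 → laminar flow, so f = 64/Re = 64/1474 = 0.04342 (the turbulent correlation is not needed).
Darcy-Weisbach: ΔP = f(L/D)(ρV²/2) = 0.04342·(851/0.0661)·(940·0.1744²/2) = 0.04342·1.287e+04·14.29 = 7988 Pa.
ΔP = 7988 Pa = 0.0799 bar.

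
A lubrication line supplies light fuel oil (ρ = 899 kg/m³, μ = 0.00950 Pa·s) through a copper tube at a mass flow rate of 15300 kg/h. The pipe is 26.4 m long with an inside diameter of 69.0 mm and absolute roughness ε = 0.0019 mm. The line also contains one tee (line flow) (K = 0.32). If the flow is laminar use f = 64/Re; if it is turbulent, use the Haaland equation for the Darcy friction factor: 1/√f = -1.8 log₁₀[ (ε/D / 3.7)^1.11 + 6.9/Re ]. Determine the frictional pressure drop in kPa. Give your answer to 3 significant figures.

ṁ = 15300 kg/h = 15300/3600 = 4.25 kg/s.
A = πD²/4 = π(0.069)²/4 = 0.003739 m²; mean velocity V = ṁ/(ρA) = 4.25/(899 · 0.003739) = 1.264 m/s.
Reynolds number Re = ρVD/μ = 899 · 1.264 · 0.069 / 0.0095 = 8255.
Re > 4000 → turbulent. Relative roughness ε/D = 1.9e-06/0.069 = 2.75e-05. Haaland: 1/√f = -1.8 log₁₀[(2.75e-05/3.7)^1.11 + 6.9/8255] = -1.8 log₁₀[2.03e-06 + 0.000836] = 5.538, so f = 0.0326.
Total minor-loss coefficient ΣK = 1·0.32 = 0.32.
ΔP = [f·L/D + ΣK]·(ρV²/2) = [0.0326·26.4/0.069 + 0.32]·(899·1.264²/2) = [12.47 + 0.32]·718.5 = 9192 Pa.
ΔP = 9192 Pa = 9.19 kPa.

ΔP ≈ 9.19 kPa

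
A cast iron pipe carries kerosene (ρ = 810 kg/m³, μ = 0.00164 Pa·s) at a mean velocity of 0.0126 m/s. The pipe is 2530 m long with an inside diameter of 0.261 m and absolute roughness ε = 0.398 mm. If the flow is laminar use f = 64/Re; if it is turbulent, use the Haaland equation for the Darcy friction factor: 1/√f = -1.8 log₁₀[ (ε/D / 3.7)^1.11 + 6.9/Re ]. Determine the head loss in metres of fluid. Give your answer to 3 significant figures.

h_f ≈ 0.00309 m

Reynolds number Re = ρVD/μ = 810 · 0.0126 · 0.261 / 0.00164 = 1624.
Re < 2300 → laminar flow, so f = 64/Re = 64/1624 = 0.0394 (the turbulent correlation is not needed).
Darcy-Weisbach: ΔP = f(L/D)(ρV²/2) = 0.0394·(2530/0.261)·(810·0.0126²/2) = 0.0394·9693·0.0643 = 24.56 Pa.
Head loss h_f = ΔP/(ρg) = 24.56/(810·9.81) = 0.00309 m.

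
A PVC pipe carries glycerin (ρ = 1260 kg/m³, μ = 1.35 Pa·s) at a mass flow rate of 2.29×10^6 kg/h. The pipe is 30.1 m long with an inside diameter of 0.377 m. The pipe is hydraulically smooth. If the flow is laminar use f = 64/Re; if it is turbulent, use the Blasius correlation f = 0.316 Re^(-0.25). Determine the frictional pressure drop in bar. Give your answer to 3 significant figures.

ṁ = 2.29×10^6 kg/h = 2.29×10^6/3600 = 636.1 kg/s.
A = πD²/4 = π(0.377)²/4 = 0.1116 m²; mean velocity V = ṁ/(ρA) = 636.1/(1260 · 0.1116) = 4.523 m/s.
Reynolds number Re = ρVD/μ = 1260 · 4.523 · 0.377 / 1.35 = 1591.
Re < 2300 → laminar flow, so f = 64/Re = 64/1591 = 0.04022 (the turbulent correlation is not needed).
Darcy-Weisbach: ΔP = f(L/D)(ρV²/2) = 0.04022·(30.1/0.377)·(1260·4.523²/2) = 0.04022·79.84·1.289e+04 = 4.138e+04 Pa.
ΔP = 4.138e+04 Pa = 0.414 bar.

ΔP ≈ 0.414 bar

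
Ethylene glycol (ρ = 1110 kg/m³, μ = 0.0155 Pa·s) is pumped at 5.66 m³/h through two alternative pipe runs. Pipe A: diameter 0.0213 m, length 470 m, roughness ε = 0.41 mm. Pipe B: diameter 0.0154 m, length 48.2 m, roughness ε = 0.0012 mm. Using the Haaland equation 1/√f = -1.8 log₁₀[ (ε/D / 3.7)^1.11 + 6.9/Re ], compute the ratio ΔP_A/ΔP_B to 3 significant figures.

Pipe A: V = Q/A = 0.001572/0.0003563 = 4.412 m/s; Re = 6730; ε/D = 0.0192; Haaland → f = 0.0534; ΔP_A = f(L/D)(ρV²/2) = 1.273e+07 Pa.
Pipe B: V = Q/A = 0.001572/0.0001863 = 8.441 m/s; Re = 9309; ε/D = 7.79e-05; Haaland → f = 0.03158; ΔP_B = f(L/D)(ρV²/2) = 3.908e+06 Pa.
ΔP_A/ΔP_B = 1.273e+07/3.908e+06 = 3.26.

ΔP_A/ΔP_B ≈ 3.26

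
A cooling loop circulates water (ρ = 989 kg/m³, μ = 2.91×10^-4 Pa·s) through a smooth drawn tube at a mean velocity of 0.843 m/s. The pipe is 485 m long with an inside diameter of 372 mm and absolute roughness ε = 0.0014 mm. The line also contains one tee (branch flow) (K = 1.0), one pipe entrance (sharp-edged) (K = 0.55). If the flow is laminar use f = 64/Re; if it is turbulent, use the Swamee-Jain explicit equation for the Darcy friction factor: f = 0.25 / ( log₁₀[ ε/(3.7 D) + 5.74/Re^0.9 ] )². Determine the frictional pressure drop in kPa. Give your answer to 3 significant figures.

ΔP ≈ 5.85 kPa

Reynolds number Re = ρVD/μ = 989 · 0.843 · 0.372 / 0.000291 = 1.066e+06.
Re > 4000 → turbulent. Relative roughness ε/D = 1.4e-06/0.372 = 3.76e-06. Swamee-Jain: f = 0.25/(log₁₀[3.76e-06/3.7 + 5.74/1.066e+06^0.9])² = 0.25/(log₁₀[1.02e-06 + 2.16e-05])² = 0.25/(-4.646)² = 0.01158.
Total minor-loss coefficient ΣK = 1·1 + 1·0.55 = 1.55.
ΔP = [f·L/D + ΣK]·(ρV²/2) = [0.01158·485/0.372 + 1.55]·(989·0.843²/2) = [15.1 + 1.55]·351.4 = 5851 Pa.
ΔP = 5851 Pa = 5.85 kPa.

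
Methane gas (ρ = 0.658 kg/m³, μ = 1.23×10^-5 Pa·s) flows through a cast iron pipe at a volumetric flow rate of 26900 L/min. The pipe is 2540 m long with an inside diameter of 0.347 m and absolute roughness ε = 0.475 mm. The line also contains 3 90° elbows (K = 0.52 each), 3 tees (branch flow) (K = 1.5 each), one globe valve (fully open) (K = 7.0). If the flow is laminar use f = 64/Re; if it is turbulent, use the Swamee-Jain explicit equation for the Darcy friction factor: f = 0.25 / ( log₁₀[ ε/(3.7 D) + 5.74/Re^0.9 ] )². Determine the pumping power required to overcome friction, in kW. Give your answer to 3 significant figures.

Q = 26900 L/min = 26900/60000 = 0.4483 m³/s.
Cross-sectional area A = πD²/4 = π(0.347)²/4 = 0.09457 m²; mean velocity V = Q/A = 0.4483/0.09457 = 4.741 m/s.
Reynolds number Re = ρVD/μ = 0.658 · 4.741 · 0.347 / 1.23e-05 = 8.8e+04.
Re > 4000 → turbulent. Relative roughness ε/D = 0.000475/0.347 = 0.00137. Swamee-Jain: f = 0.25/(log₁₀[0.00137/3.7 + 5.74/8.8e+04^0.9])² = 0.25/(log₁₀[0.00037 + 0.000204])² = 0.25/(-3.241)² = 0.02379.
Total minor-loss coefficient ΣK = 3·0.52 + 3·1.5 + 1·7 = 13.1.
ΔP = [f·L/D + ΣK]·(ρV²/2) = [0.02379·2540/0.347 + 13.1]·(0.658·4.741²/2) = [174.2 + 13.1]·7.394 = 1384 Pa.
Pumping power P = QΔP = 0.4483·1384 = 620.7 W = 0.621 kW.

P ≈ 0.621 kW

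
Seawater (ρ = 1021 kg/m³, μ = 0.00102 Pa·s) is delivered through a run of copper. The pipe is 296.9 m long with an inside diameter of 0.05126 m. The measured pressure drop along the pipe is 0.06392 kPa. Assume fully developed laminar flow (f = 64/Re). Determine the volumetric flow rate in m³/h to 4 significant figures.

Q ≈ 0.1288 m³/h

For laminar flow, f = 64/Re with Re = ρVD/μ, so Darcy-Weisbach reduces to ΔP = 32μLV/D². Solving for V: V = ΔP·D²/(32μL) = 63.92·(0.05126)²/(32·0.00102·296.9) = 0.01733 m/s.
Check: Re = ρVD/μ = 1021·0.01733·0.05126/0.00102 = 889.3 < 2300, so the laminar assumption holds.
Q = V·A = 0.01733·(π/4·0.05126²) = 3.577e-05 m³/s = 0.1288 m³/h.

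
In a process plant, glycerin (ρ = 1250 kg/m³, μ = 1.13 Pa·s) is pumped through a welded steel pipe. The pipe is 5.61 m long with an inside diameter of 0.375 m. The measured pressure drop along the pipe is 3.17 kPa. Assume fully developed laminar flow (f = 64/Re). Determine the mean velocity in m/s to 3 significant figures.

For laminar flow, f = 64/Re with Re = ρVD/μ, so Darcy-Weisbach reduces to ΔP = 32μLV/D². Solving for V: V = ΔP·D²/(32μL) = 3170·(0.375)²/(32·1.13·5.61) = 2.198 m/s.
Check: Re = ρVD/μ = 1250·2.198·0.375/1.13 = 911.6 < 2300, so the laminar assumption holds.

V ≈ 2.20 m/s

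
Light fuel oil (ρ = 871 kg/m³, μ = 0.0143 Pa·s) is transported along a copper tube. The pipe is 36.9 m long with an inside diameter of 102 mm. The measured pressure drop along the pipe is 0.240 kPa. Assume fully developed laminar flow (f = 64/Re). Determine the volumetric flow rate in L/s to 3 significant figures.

For laminar flow, f = 64/Re with Re = ρVD/μ, so Darcy-Weisbach reduces to ΔP = 32μLV/D². Solving for V: V = ΔP·D²/(32μL) = 240·(0.102)²/(32·0.0143·36.9) = 0.1479 m/s.
Check: Re = ρVD/μ = 871·0.1479·0.102/0.0143 = 918.7 < 2300, so the laminar assumption holds.
Q = V·A = 0.1479·(π/4·0.102²) = 0.001208 m³/s = 1.21 L/s.

Q ≈ 1.21 L/s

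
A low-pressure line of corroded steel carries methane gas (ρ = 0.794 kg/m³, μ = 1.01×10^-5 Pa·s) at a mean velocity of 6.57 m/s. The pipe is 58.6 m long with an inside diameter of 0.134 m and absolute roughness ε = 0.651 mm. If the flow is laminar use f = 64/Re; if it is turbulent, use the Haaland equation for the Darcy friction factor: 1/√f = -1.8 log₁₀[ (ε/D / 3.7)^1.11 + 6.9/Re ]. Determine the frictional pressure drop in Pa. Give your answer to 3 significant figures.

Reynolds number Re = ρVD/μ = 0.794 · 6.57 · 0.134 / 1.01e-05 = 6.921e+04.
Re > 4000 → turbulent. Relative roughness ε/D = 0.000651/0.134 = 0.00486. Haaland: 1/√f = -1.8 log₁₀[(0.00486/3.7)^1.11 + 6.9/6.921e+04] = -1.8 log₁₀[0.000633 + 9.97e-05] = 5.643, so f = 0.0314.
Darcy-Weisbach: ΔP = f(L/D)(ρV²/2) = 0.0314·(58.6/0.134)·(0.794·6.57²/2) = 0.0314·437.3·17.14 = 235.3 Pa.

ΔP ≈ 235 Pa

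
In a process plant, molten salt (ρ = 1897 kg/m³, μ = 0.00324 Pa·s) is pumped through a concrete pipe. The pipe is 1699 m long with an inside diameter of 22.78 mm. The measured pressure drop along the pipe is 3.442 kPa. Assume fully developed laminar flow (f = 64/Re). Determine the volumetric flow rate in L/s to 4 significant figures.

Q ≈ 0.004133 L/s

For laminar flow, f = 64/Re with Re = ρVD/μ, so Darcy-Weisbach reduces to ΔP = 32μLV/D². Solving for V: V = ΔP·D²/(32μL) = 3442·(0.02278)²/(32·0.00324·1699) = 0.01014 m/s.
Check: Re = ρVD/μ = 1897·0.01014·0.02278/0.00324 = 135.2 < 2300, so the laminar assumption holds.
Q = V·A = 0.01014·(π/4·0.02278²) = 4.133e-06 m³/s = 0.004133 L/s.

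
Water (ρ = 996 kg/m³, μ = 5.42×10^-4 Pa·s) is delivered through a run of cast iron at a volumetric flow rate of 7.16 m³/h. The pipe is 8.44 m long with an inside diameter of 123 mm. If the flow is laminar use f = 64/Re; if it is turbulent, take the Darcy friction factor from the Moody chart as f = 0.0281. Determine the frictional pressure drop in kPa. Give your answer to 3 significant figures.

ΔP ≈ 0.0269 kPa

Q = 7.16 m³/h = 7.16/3600 = 0.001989 m³/s.
Cross-sectional area A = πD²/4 = π(0.123)²/4 = 0.01188 m²; mean velocity V = Q/A = 0.001989/0.01188 = 0.1674 m/s.
Reynolds number Re = ρVD/μ = 996 · 0.1674 · 0.123 / 0.000542 = 3.783e+04.
Re > 4000 → turbulent; use the Moody-chart value f = 0.0281.
Darcy-Weisbach: ΔP = f(L/D)(ρV²/2) = 0.0281·(8.44/0.123)·(996·0.1674²/2) = 0.0281·68.62·13.95 = 26.9 Pa.
ΔP = 26.9 Pa = 0.0269 kPa.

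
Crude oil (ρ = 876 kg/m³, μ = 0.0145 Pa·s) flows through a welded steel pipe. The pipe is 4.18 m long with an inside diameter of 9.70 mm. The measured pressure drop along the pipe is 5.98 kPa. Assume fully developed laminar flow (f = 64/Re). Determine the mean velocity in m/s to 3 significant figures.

For laminar flow, f = 64/Re with Re = ρVD/μ, so Darcy-Weisbach reduces to ΔP = 32μLV/D². Solving for V: V = ΔP·D²/(32μL) = 5980·(0.0097)²/(32·0.0145·4.18) = 0.2901 m/s.
Check: Re = ρVD/μ = 876·0.2901·0.0097/0.0145 = 170 < 2300, so the laminar assumption holds.

V ≈ 0.290 m/s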